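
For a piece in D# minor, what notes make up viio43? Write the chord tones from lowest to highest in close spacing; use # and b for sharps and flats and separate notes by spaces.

In D# minor, the leading-tone chord is built on the raised seventh degree, C##.
Stacking thirds from C## gives C##-E#-G#-B.
The figured bass 43 indicates second inversion, placing the fifth (G#) in the bass: G#-B-C##-E#.

G# B C## E#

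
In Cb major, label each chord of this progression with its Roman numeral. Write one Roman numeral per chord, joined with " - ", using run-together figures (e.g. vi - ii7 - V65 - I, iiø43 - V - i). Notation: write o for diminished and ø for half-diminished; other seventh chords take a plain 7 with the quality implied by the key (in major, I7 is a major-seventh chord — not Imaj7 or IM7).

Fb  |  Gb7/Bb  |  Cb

IV - V65 - I

Fb has root Fb, degree 4 in Cb major, so IV.
Gb7/Bb: root Gb is the dominant; dominant seventh chord there is V65.
Cb: major triad on Cb = scale degree 1 → I.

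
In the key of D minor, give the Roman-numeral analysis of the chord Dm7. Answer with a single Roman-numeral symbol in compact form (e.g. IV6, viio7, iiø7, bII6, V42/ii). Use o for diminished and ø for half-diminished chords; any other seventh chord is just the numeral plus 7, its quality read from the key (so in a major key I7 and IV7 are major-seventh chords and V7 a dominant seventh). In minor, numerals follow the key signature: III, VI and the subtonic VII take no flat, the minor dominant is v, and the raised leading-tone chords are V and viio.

i7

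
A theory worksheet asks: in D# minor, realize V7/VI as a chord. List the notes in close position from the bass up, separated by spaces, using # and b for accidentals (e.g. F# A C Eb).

The slash means an applied dominant: we want the dominant of VI. In D# minor, VI is B major, and its dominant is built on F#.
Building a dominant seventh chord on F# gives F#-A#-C#-E.

F# A# C# E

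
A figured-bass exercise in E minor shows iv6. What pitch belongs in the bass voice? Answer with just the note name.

iv in E minor has root A; the chord is A-C-E.
The figure 6 means first inversion — the third is in the bass.

C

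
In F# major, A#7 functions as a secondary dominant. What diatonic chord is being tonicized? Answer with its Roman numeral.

The chord is a dominant seventh chord on A#.
A dominant resolves down a perfect fifth: A# → D#. In F# major, D# is scale degree 6, i.e. vi.

vi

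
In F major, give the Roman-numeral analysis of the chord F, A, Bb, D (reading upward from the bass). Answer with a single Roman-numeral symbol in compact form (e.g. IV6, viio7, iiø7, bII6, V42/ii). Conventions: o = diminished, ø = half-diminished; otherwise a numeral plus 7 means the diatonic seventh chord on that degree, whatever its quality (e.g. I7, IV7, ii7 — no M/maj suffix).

The pitches Bb-D-F-A form a major seventh chord rooted on Bb.
In F major, Bb is the subdominant; the diatonic major seventh chord there is IV7.
With F in the bass the chord is in second inversion, so the figured bass is 43.

IV43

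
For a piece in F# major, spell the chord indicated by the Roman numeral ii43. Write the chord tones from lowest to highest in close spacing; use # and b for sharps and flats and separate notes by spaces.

D# F# G# B

The numeral's case and figure indicate a minor seventh chord. In F# major its root, the second degree, is G#.
That chord is spelled G#-B-D#-F#.
With the 43 figure the chord is in second inversion; from the bass D# upward in close position it reads D#-F#-G#-B.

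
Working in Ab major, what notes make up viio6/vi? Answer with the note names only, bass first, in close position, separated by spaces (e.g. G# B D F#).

G Bb E

viio6/vi is a secondary leading-tone chord. The target vi is F in Ab major; the applied chord is rooted a semitone below, on E.
Building a diminished triad on E gives E-G-Bb.
With the 6 figure the chord is in first inversion; from the bass G upward in close position it reads G-Bb-E.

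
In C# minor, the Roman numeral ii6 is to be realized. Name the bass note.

ii in C# minor has root D#; the chord is D#-F#-A#.
The figure 6 means first inversion — the third is in the bass.

F#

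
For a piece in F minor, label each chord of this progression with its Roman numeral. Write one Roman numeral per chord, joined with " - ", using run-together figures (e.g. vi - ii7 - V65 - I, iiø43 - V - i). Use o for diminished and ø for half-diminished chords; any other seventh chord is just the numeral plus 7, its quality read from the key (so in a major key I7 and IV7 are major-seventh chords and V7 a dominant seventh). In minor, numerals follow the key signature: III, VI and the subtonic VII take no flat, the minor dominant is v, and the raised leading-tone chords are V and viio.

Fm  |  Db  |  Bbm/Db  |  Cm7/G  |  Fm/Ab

Fm: minor triad on F = scale degree 1 → i.
Db: root Db is the submediant; major triad there is VI.
Bbm/Db: minor triad on Bb = scale degree 4 → iv6.
Cm7/G: minor seventh chord on C = scale degree 5 → v43.
Fm/Ab has root F, degree 1 in F minor, so i6.

i - VI - iv6 - v43 - i6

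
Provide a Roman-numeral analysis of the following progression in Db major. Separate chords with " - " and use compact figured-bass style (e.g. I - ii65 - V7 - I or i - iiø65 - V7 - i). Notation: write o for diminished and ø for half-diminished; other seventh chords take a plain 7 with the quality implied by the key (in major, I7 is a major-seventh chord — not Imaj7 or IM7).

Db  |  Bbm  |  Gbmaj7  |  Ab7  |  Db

Db has root Db, degree 1 in Db major, so I.
Bbm has root Bb, degree 6 in Db major, so vi.
Gbmaj7: root Gb is the subdominant; major seventh chord there is IV7.
Ab7: root Ab is the dominant; dominant seventh chord there is V7.
Db has root Db, degree 1 in Db major, so I.

I - vi - IV7 - V7 - I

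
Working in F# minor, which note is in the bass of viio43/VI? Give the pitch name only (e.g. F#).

The applied chord viio43/VI is rooted on C#: C#-E-G-Bb.
The figure 43 means second inversion — the fifth is in the bass.

G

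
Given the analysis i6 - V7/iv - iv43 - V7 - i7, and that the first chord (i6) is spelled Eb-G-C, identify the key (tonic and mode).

C minor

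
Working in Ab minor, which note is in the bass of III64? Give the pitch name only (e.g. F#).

Gb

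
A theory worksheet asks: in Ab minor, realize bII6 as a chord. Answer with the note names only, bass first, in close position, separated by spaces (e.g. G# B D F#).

Scale degree 2 in Ab minor is Bb; lowering it a half step gives Bbb. bII6 is the Neapolitan sixth — a major triad on the lowered second degree, here in its customary first inversion.
So the chord is Bbb-Db-Fb.
With the 6 figure the chord is in first inversion; from the bass Db upward in close position it reads Db-Fb-Bbb.

Db Fb Bbb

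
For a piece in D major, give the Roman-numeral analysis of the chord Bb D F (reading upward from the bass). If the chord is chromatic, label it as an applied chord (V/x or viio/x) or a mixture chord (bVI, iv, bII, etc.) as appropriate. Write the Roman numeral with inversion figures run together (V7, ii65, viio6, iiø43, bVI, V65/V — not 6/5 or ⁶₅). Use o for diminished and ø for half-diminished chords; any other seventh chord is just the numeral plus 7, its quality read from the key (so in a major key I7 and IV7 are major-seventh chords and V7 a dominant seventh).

bVI

Stacked in thirds the chord is Bb-D-F: a major triad on Bb.
Bb is the lowered sixth degree of D major (diatonic 6 would be B). This is a major triad on the lowered sixth degree, borrowed from the parallel minor.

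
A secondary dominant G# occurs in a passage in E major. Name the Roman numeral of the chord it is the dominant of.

vi

The chord is a major triad on G#.
A dominant resolves down a perfect fifth: G# → C#. In E major, C# is scale degree 6, i.e. vi.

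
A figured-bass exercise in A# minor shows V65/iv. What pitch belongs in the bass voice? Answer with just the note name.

The applied chord V65/iv is rooted on A#: A#-C##-E#-G#.
The figure 65 means first inversion — the third is in the bass.

C##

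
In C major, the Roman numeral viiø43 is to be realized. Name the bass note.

F

viiø in C major has root B; the chord is B-D-F-A.
The figure 43 means second inversion — the fifth is in the bass.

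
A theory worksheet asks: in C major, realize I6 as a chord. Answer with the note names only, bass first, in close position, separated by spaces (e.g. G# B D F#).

E G C

In C major, the first degree is C, and the diatonic chord built there is a major triad.
Stacking thirds from C gives C-E-G.
With the 6 figure the chord is in first inversion; from the bass E upward in close position it reads E-G-C.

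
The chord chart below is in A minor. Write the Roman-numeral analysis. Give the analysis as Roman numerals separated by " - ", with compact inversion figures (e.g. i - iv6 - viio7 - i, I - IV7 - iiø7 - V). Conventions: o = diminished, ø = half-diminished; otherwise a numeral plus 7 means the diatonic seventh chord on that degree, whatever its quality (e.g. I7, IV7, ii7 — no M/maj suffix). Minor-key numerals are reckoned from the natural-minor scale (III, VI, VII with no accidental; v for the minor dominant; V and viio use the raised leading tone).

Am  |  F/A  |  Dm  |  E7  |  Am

i - VI6 - iv - V7 - i

Am: root A is the tonic; minor triad there is i.
F/A: major triad on F = scale degree 6 → VI6.
Dm: root D is the subdominant; minor triad there is iv.
E7: root E is the dominant; dominant seventh chord there is V7.
Am has root A, degree 1 in A minor, so i.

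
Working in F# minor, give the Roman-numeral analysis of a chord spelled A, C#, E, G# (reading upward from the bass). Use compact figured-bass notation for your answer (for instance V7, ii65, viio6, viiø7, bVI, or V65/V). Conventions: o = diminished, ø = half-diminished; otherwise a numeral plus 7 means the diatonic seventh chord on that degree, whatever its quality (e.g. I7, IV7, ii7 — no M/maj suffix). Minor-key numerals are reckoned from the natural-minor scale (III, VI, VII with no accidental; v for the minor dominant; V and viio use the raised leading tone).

III7

The pitches A-C#-E-G# form a major seventh chord rooted on A.
A is scale degree 3 in F# minor, and a major seventh chord on that degree is written III7.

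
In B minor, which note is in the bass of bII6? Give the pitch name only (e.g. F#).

E

bII in B minor has root C; the chord is C-E-G.
The figure 6 means first inversion — the third is in the bass.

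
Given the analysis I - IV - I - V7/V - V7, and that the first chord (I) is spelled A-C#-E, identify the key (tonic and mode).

A major

I is given as A-C#-E — a major triad with root A.
If A is scale degree 1 and the mode makes that degree carry a major triad, the tonic is A and the mode is major.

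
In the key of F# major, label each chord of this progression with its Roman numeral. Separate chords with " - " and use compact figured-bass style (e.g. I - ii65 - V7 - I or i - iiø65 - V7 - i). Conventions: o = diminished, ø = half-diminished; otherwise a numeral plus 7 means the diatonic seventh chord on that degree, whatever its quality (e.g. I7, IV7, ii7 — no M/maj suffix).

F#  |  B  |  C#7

I - IV - V7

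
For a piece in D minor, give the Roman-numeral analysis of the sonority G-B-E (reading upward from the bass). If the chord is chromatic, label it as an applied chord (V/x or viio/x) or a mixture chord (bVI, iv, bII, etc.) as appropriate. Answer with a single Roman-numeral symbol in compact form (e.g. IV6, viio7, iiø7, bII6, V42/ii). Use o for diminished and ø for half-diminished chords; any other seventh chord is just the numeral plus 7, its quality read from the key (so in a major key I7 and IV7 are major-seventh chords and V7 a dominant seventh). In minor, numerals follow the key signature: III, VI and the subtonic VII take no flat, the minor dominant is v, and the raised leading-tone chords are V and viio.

ii6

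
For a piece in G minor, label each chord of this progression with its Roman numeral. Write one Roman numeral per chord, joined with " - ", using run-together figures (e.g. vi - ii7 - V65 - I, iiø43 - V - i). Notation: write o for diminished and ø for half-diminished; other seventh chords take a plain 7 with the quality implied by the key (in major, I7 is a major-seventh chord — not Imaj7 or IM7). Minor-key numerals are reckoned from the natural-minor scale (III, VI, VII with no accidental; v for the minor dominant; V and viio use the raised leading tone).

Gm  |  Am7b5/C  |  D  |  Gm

Gm has root G, degree 1 in G minor, so i.
Am7b5/C: half-diminished seventh chord on A = scale degree 2 → iiø65.
D: root D is the dominant; major triad there is V.
Gm: root G is the tonic; minor triad there is i.

i - iiø65 - V - i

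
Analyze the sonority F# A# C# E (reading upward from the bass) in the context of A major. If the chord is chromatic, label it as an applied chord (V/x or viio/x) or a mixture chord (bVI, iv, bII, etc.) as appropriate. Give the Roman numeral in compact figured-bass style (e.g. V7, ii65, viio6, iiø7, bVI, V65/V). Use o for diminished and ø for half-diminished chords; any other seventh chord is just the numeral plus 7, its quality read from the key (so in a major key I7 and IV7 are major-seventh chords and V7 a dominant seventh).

Stacked in thirds the chord is F#-A#-C#-E: a dominant seventh chord on F#.
F# is not a diatonic chord root with this quality in A major, but it lies a perfect fifth above B (ii), so the chord functions as an applied dominant of ii.

V7/ii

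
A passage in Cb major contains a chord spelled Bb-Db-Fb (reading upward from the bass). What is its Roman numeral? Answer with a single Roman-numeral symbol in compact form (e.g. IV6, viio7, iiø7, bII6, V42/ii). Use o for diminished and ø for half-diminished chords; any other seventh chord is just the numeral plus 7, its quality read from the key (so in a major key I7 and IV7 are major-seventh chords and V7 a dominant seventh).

viio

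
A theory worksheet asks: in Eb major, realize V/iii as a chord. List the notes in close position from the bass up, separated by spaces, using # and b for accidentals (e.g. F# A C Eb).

D F# A

The slash means an applied dominant: we want the dominant of iii. In Eb major, iii is G minor, and its dominant is built on D.
Building a major triad on D gives D-F#-A.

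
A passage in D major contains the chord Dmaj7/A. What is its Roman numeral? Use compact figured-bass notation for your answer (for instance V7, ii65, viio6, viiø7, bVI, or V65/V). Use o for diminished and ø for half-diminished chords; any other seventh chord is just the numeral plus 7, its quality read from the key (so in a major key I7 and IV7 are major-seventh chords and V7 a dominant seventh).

The pitches D-F#-A-C# form a major seventh chord rooted on D.
In D major, D is the tonic; the diatonic major seventh chord there is I7.
With A in the bass the chord is in second inversion, so the figured bass is 43.

I43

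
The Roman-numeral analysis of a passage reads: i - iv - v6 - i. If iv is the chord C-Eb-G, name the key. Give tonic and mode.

G minor

The chord Cm is a minor triad rooted on C; its label is iv.
If C is scale degree 4 and the mode makes that degree carry a minor triad, the tonic is G and the mode is minor.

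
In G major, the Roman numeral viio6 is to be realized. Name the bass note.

viio in G major has root F#; the chord is F#-A-C.
The figure 6 means first inversion — the third is in the bass.

A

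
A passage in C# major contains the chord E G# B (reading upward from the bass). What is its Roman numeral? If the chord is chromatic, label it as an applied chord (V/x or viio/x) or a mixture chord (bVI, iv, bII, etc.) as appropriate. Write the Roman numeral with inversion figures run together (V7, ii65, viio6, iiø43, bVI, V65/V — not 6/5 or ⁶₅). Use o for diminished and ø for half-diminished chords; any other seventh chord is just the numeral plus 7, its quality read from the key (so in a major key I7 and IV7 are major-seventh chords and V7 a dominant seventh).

Stacked in thirds the chord is E-G#-B: a major triad on E.
E is the lowered third degree of C# major (diatonic 3 would be E#). This is a major triad on the lowered third degree, borrowed from the parallel minor.

bIII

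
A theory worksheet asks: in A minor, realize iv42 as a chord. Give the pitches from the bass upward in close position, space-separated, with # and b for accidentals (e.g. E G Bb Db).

C D F A

The numeral's case and figure indicate a minor seventh chord. In A minor its root, scale degree 4, is D.
That chord is spelled D-F-A-C.
With the 42 figure the chord is in third inversion; from the bass C upward in close position it reads C-D-F-A.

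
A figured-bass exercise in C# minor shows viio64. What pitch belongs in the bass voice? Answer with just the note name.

F#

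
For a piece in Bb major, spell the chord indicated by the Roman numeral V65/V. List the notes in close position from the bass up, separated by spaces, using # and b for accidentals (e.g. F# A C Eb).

E G Bb C

The slash means an applied dominant: we want the dominant of V. In Bb major, V is F major, and its dominant is built on C.
Building a dominant seventh chord on C gives C-E-G-Bb.
The figured bass 65 indicates first inversion, placing the third (E) in the bass: E-G-Bb-C.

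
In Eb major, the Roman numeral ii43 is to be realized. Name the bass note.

C

ii in Eb major has root F; the chord is F-Ab-C-Eb.
The figure 43 means second inversion — the fifth is in the bass.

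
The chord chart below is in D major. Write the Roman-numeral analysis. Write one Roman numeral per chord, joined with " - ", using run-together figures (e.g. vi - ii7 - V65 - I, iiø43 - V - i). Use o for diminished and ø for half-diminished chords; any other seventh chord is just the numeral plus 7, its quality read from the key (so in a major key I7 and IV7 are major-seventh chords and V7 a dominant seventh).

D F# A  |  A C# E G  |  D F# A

I - V7 - I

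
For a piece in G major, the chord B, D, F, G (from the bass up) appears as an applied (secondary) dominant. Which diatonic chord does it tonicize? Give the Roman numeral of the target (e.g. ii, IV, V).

IV

The chord is a dominant seventh chord on G.
A dominant resolves down a perfect fifth: G → C. In G major, C is scale degree 4, i.e. IV.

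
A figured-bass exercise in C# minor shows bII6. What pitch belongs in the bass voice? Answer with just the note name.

F#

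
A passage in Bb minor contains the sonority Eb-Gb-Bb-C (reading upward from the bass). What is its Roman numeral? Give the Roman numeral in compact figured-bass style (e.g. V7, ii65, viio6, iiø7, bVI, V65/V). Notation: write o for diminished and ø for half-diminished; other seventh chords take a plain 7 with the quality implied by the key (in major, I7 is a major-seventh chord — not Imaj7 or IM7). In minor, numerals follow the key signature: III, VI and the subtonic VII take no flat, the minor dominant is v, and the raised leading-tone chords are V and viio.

iiø65

Stacked in thirds the chord is C-Eb-Gb-Bb: a half-diminished seventh chord on C.
In Bb minor, C is the supertonic; the diatonic half-diminished seventh chord there is iiø7.
With Eb in the bass the chord is in first inversion, so the figured bass is 65.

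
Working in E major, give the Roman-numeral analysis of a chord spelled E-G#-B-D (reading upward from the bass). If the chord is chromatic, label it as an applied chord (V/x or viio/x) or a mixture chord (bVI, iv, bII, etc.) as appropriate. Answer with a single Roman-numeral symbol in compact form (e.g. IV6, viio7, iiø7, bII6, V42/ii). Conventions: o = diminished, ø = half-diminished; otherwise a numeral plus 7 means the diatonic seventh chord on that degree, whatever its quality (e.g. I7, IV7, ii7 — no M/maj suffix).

V7/IV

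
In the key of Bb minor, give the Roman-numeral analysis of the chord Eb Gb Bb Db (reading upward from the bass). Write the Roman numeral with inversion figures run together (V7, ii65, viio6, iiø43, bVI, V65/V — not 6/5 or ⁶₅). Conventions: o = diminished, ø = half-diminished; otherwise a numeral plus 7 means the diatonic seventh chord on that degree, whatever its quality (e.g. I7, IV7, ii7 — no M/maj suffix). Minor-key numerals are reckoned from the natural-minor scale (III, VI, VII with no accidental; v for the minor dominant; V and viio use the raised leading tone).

Stacked in thirds the chord is Eb-Gb-Bb-Db: a minor seventh chord on Eb.
Eb is scale degree 4 in Bb minor, and a minor seventh chord on that degree is written iv7.

iv7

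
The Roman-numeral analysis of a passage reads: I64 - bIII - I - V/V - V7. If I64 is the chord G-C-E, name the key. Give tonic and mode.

The anchor chord is a major triad on C, labeled I64.
If C is scale degree 1 and the mode makes that degree carry a major triad, the tonic is C and the mode is major.

C major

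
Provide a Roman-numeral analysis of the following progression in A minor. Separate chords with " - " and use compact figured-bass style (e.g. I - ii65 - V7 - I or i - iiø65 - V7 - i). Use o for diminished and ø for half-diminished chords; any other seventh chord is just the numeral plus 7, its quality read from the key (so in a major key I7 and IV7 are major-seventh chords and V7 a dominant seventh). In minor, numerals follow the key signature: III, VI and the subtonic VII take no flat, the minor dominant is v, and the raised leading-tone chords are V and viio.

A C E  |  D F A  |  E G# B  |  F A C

i - iv - V - VI

A-C-E: root A is the tonic; minor triad there is i.
D-F-A has root D, degree 4 in A minor, so iv.
E-G#-B: root E is the dominant; major triad there is V.
F-A-C: root F is the submediant; major triad there is VI.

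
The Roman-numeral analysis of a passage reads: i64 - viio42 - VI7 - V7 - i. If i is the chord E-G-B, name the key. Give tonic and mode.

E minor

The chord Em is a minor triad rooted on E; its label is i.
If E is scale degree 1 and the mode makes that degree carry a minor triad, the tonic is E and the mode is minor.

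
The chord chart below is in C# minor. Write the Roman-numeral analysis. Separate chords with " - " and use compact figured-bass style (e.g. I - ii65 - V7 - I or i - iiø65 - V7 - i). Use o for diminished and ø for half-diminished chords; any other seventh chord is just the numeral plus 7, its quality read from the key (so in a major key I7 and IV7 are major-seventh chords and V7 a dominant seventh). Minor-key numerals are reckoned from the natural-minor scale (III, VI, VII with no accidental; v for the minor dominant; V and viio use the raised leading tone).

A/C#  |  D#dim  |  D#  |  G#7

VI6 - iio - V/V - V7

A/C# has root A, degree 6 in C# minor, so VI6.
D#dim: diminished triad on D# = scale degree 2 → iio.
D#: chromatic; D# is V of V, so V/V.
G#7: root G# is the dominant; dominant seventh chord there is V7.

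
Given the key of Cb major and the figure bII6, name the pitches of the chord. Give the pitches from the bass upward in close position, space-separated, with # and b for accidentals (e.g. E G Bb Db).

Fb Abb Dbb

Scale degree 2 in Cb major is Db; lowering it a half step gives Dbb. bII6 is the Neapolitan sixth — a major triad on the lowered second degree, here in its customary first inversion.
So the chord is Dbb-Fb-Abb.
The figured bass 6 indicates first inversion, placing the third (Fb) in the bass: Fb-Abb-Dbb.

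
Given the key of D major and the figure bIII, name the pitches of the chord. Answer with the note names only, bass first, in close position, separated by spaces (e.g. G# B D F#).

Scale degree 3 in D major is F#; lowering it a half step gives F. bIII is a major triad on the lowered third degree, borrowed from the parallel minor.
So the chord is F-A-C, a major triad.

F A C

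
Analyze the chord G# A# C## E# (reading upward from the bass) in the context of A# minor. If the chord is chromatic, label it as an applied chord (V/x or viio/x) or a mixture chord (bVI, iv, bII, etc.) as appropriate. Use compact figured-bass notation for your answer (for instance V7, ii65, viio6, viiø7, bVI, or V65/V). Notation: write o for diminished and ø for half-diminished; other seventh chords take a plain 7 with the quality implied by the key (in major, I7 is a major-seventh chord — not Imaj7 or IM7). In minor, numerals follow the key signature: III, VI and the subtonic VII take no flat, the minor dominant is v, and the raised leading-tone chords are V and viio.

The pitches A#-C##-E#-G# form a dominant seventh chord rooted on A#.
A# is not a diatonic chord root with this quality in A# minor, but it lies a perfect fifth above D# (iv), so the chord functions as an applied dominant of iv.
With G# in the bass the chord is in third inversion, so the figured bass is 42.

V42/iv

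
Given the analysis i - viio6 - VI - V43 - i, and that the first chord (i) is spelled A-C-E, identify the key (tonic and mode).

A minor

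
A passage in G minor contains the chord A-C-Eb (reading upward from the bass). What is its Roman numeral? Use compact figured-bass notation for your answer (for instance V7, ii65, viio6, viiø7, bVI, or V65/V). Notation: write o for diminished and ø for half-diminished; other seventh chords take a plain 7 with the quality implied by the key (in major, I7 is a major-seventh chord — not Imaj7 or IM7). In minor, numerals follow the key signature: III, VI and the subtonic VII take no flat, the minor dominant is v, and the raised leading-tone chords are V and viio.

iio

Stacked in thirds the chord is A-C-Eb: a diminished triad on A.
In G minor, A is the supertonic; the diatonic diminished triad there is iio.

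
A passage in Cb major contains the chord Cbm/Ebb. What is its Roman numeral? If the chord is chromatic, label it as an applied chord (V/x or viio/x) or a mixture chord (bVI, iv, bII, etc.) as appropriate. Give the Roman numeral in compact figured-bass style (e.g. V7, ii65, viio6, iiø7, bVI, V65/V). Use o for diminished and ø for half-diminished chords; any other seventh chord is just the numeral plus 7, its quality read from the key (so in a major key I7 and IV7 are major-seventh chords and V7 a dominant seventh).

i6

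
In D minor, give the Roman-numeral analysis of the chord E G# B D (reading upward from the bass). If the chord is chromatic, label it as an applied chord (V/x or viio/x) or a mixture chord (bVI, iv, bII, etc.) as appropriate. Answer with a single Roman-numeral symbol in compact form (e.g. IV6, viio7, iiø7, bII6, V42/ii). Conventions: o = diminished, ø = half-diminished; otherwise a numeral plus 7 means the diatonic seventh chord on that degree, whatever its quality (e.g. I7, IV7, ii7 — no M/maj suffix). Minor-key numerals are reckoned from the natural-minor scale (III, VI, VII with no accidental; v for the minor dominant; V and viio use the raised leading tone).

V7/V

Stacked in thirds the chord is E-G#-B-D: a dominant seventh chord on E.
E is not a diatonic chord root with this quality in D minor, but it lies a perfect fifth above A (V), so the chord functions as an applied dominant of V.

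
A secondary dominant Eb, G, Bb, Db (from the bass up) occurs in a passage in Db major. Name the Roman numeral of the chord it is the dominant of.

V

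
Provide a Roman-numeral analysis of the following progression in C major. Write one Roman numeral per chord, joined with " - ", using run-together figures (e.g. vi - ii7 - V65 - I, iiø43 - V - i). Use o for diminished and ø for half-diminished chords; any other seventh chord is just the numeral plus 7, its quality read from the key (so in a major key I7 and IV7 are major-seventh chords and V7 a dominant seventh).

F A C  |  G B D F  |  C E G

F-A-C has root F, degree 4 in C major, so IV.
G-B-D-F: dominant seventh chord on G = scale degree 5 → V7.
C-E-G: major triad on C = scale degree 1 → I.

IV - V7 - I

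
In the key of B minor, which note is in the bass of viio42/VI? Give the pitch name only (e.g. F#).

Eb

The applied chord viio42/VI is rooted on F#: F#-A-C-Eb.
The figure 42 means third inversion — the seventh is in the bass.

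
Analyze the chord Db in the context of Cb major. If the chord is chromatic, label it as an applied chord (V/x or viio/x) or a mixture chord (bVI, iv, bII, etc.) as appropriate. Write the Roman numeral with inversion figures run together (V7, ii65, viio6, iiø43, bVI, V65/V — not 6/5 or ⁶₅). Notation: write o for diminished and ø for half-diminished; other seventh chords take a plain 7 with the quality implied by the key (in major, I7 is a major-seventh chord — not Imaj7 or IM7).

V/V

The pitches Db-F-Ab form a major triad rooted on Db.
Db is not a diatonic chord root with this quality in Cb major, but it lies a perfect fifth above Gb (V), so the chord functions as an applied dominant of V.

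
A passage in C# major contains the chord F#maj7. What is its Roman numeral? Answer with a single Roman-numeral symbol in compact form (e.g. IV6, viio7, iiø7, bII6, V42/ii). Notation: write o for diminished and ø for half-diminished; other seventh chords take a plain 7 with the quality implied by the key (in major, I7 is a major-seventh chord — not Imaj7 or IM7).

IV7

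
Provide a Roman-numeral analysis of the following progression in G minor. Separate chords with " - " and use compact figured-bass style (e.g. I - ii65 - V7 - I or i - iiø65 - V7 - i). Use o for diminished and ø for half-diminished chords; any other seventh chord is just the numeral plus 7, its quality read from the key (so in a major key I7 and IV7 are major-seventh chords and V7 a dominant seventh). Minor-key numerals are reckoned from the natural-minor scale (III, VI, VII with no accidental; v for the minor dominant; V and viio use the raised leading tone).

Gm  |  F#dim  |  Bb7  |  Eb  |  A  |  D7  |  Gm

i - viio - V7/VI - VI - V/V - V7 - i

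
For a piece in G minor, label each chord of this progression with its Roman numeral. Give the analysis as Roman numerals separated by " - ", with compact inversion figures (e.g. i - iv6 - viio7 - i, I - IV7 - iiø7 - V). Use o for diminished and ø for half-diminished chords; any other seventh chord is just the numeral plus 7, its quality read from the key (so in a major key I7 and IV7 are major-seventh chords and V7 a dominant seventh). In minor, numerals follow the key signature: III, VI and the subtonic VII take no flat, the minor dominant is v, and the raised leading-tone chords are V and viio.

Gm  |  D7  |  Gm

i - V7 - i

Gm has root G, degree 1 in G minor, so i.
D7 has root D, degree 5 in G minor, so V7.
Gm has root G, degree 1 in G minor, so i.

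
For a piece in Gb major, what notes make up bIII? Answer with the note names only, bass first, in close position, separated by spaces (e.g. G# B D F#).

Bbb Db Fb

bIII is a major triad on the lowered third degree, borrowed from the parallel minor. In Gb major that root is Bbb.
So the chord is Bbb-Db-Fb, a major triad.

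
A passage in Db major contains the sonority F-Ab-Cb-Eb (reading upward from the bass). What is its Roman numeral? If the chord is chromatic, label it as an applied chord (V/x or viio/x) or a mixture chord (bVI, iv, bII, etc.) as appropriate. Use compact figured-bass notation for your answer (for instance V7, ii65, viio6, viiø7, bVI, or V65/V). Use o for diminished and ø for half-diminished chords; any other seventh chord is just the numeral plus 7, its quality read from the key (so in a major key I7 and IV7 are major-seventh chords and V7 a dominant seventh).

The pitches F-Ab-Cb-Eb form a half-diminished seventh chord rooted on F.
F sits a half step below Gb (IV in Db major); a diminished chord there is the applied leading-tone chord of IV.

viiø7/IV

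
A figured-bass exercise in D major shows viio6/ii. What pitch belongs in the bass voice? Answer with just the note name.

F#

The applied chord viio6/ii is rooted on D#: D#-F#-A.
The figure 6 means first inversion — the third is in the bass.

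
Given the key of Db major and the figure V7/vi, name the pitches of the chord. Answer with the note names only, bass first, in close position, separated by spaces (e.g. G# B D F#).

F A C Eb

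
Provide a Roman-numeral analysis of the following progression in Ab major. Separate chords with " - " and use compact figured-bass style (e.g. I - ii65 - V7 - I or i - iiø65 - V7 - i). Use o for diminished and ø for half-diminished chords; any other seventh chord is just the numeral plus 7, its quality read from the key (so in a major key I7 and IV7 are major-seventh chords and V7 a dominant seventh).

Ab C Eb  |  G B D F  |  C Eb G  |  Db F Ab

I - V7/iii - iii - IV

Ab-C-Eb: root Ab is the tonic; major triad there is I.
G-B-D-F: chromatic; G is V of iii, so V7/iii.
C-Eb-G has root C, degree 3 in Ab major, so iii.
Db-F-Ab: root Db is the subdominant; major triad there is IV.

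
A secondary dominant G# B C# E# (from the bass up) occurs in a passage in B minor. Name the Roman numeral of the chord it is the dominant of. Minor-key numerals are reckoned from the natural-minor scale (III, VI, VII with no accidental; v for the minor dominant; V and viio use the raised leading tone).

The chord is a dominant seventh chord on C#.
A dominant resolves down a perfect fifth: C# → F#. In B minor, F# is scale degree 5, i.e. V.

V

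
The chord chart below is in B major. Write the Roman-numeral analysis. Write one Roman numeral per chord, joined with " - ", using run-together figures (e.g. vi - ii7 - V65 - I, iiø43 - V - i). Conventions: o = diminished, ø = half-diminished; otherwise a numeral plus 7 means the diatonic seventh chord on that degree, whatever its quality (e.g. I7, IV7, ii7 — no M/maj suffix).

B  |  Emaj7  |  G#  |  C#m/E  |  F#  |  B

B: major triad on B = scale degree 1 → I.
Emaj7: major seventh chord on E = scale degree 4 → IV7.
G#: a major triad on G#, the applied dominant of ii → V/ii.
C#m/E: minor triad on C# = scale degree 2 → ii6.
F#: root F# is the dominant; major triad there is V.
B: root B is the tonic; major triad there is I.

I - IV7 - V/ii - ii6 - V - I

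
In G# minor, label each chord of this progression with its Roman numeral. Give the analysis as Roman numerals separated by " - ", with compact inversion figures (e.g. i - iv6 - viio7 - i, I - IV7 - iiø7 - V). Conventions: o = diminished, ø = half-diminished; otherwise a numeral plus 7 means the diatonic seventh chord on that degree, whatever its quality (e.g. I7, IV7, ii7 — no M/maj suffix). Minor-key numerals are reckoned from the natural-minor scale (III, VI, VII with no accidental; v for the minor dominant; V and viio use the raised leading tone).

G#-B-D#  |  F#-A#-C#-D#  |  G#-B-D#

i - v65 - i

G#-B-D#: minor triad on G# = scale degree 1 → i.
F#-A#-C#-D#: minor seventh chord on D# = scale degree 5 → v65.
G#-B-D# has root G#, degree 1 in G# minor, so i.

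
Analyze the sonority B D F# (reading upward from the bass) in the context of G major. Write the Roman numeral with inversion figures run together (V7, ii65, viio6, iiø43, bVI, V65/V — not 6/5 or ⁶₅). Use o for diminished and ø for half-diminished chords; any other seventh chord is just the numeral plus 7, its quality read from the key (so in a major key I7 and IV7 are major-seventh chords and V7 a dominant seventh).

The pitches B-D-F# form a minor triad rooted on B.
In G major, B is the mediant; the diatonic minor triad there is iii.

iii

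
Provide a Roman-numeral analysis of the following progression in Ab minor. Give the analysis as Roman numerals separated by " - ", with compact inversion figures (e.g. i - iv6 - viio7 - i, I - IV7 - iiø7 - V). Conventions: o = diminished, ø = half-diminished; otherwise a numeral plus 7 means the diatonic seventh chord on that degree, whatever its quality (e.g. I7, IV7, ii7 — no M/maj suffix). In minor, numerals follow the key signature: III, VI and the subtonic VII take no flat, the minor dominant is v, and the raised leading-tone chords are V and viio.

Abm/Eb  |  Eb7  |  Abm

i64 - V7 - i

Abm/Eb: minor triad on Ab = scale degree 1 → i64.
Eb7: dominant seventh chord on Eb = scale degree 5 → V7.
Abm: minor triad on Ab = scale degree 1 → i.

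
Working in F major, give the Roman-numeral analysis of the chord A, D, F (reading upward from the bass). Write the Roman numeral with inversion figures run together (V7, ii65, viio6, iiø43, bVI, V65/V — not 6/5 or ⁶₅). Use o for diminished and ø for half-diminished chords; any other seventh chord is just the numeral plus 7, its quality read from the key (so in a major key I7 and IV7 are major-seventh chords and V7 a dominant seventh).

vi64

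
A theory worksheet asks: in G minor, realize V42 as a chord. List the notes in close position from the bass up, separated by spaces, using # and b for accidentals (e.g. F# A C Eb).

C D F# A

In G minor, the fifth degree is D. The dominant is major (leading tone raised), so V is a dominant seventh chord.
That chord is spelled D-F#-A-C.
With the 42 figure the chord is in third inversion; from the bass C upward in close position it reads C-D-F#-A.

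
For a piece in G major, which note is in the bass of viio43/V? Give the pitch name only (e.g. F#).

The applied chord viio43/V is rooted on C#: C#-E-G-Bb.
The figure 43 means second inversion — the fifth is in the bass.

G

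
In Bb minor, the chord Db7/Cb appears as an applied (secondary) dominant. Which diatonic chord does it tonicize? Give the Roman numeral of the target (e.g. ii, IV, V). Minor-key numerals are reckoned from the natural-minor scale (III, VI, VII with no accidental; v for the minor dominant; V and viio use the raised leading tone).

The chord is a dominant seventh chord on Db.
A dominant resolves down a perfect fifth: Db → Gb. In Bb minor, Gb is scale degree 6, i.e. VI.

VI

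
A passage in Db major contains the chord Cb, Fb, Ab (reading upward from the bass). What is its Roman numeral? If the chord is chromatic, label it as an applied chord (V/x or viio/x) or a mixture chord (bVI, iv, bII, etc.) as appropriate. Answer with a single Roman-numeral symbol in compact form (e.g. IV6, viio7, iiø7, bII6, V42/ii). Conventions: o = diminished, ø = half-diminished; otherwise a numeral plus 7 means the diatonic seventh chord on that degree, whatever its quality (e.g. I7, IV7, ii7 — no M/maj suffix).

The pitches Fb-Ab-Cb form a major triad rooted on Fb.
Fb is the lowered third degree of Db major (diatonic 3 would be F). This is a major triad on the lowered third degree, borrowed from the parallel minor.
With Cb in the bass the chord is in second inversion, so the figured bass is 64.

bIII64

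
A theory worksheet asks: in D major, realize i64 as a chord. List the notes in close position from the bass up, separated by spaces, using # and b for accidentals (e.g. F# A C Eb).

Scale degree 1 in D major is D; here the chord built on it is altered to a minor triad. i64 is the minor tonic, borrowed from the parallel minor.
So the chord is D-F-A, a minor triad.
With the 64 figure the chord is in second inversion; from the bass A upward in close position it reads A-D-F.

A D F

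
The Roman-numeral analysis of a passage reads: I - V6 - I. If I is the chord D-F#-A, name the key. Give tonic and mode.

The anchor chord is a major triad on D, labeled I.
If D is scale degree 1 and the mode makes that degree carry a major triad, the tonic is D and the mode is major.

D major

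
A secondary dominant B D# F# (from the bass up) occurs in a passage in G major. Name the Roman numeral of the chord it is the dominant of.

The chord is a major triad on B.
A dominant resolves down a perfect fifth: B → E. In G major, E is scale degree 6, i.e. vi.

vi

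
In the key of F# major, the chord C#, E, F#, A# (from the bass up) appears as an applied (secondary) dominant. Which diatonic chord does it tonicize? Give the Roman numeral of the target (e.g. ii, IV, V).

The chord is a dominant seventh chord on F#.
A dominant resolves down a perfect fifth: F# → B. In F# major, B is scale degree 4, i.e. IV.

IV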